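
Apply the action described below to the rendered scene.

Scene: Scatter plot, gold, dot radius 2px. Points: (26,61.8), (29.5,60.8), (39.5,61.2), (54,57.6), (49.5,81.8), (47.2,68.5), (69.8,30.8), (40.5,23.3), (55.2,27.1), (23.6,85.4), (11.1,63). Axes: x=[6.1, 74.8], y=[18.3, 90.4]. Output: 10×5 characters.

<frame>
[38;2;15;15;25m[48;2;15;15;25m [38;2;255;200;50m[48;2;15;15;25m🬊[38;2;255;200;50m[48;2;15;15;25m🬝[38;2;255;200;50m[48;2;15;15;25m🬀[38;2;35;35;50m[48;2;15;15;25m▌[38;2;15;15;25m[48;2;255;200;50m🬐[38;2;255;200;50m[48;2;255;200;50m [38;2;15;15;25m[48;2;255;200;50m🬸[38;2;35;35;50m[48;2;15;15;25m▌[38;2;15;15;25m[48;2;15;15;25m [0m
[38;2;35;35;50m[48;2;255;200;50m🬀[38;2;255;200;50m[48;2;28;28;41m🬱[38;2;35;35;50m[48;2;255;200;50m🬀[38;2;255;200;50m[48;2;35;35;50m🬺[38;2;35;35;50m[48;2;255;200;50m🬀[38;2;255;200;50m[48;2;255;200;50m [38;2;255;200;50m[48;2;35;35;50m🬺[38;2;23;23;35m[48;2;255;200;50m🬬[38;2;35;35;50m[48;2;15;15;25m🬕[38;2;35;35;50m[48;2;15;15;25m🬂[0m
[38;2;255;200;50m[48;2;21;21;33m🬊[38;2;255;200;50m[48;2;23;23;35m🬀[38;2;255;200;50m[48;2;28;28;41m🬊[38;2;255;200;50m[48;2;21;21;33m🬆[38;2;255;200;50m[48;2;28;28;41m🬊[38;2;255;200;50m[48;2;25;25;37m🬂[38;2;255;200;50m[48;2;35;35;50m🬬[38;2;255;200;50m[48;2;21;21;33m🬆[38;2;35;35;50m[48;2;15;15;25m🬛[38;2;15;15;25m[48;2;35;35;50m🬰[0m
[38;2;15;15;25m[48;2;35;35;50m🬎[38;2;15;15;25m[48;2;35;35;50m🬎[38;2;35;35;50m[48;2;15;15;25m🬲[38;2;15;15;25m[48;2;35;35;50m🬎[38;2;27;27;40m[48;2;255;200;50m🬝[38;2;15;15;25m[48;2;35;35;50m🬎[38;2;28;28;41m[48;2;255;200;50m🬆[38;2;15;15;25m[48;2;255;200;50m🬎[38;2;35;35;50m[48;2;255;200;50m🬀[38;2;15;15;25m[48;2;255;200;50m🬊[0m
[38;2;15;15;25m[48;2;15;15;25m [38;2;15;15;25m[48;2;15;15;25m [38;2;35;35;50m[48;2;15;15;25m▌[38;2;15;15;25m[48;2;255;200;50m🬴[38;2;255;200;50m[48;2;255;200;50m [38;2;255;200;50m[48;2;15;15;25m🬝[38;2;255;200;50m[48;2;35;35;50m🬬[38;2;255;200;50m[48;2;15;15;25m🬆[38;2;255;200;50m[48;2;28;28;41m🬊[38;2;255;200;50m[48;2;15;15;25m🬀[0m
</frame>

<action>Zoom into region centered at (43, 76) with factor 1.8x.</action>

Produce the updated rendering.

<frame>
[38;2;15;15;25m[48;2;255;200;50m🬊[38;2;15;15;25m[48;2;15;15;25m [38;2;35;35;50m[48;2;15;15;25m▌[38;2;15;15;25m[48;2;15;15;25m [38;2;35;35;50m[48;2;15;15;25m▌[38;2;15;15;25m[48;2;15;15;25m [38;2;23;23;35m[48;2;255;200;50m🬬[38;2;15;15;25m[48;2;15;15;25m [38;2;35;35;50m[48;2;15;15;25m▌[38;2;15;15;25m[48;2;15;15;25m [0m
[38;2;255;200;50m[48;2;15;15;25m🬝[38;2;255;200;50m[48;2;19;19;30m🬀[38;2;35;35;50m[48;2;15;15;25m🬕[38;2;35;35;50m[48;2;15;15;25m🬂[38;2;35;35;50m[48;2;15;15;25m🬕[38;2;255;200;50m[48;2;25;25;37m🬫[38;2;255;200;50m[48;2;255;200;50m [38;2;255;200;50m[48;2;23;23;35m🬃[38;2;35;35;50m[48;2;15;15;25m🬕[38;2;35;35;50m[48;2;15;15;25m🬂[0m
[38;2;15;15;25m[48;2;35;35;50m🬰[38;2;15;15;25m[48;2;35;35;50m🬰[38;2;35;35;50m[48;2;15;15;25m🬛[38;2;15;15;25m[48;2;35;35;50m🬰[38;2;35;35;50m[48;2;15;15;25m🬛[38;2;21;21;33m[48;2;255;200;50m🬆[38;2;255;200;50m[48;2;25;25;37m🬐[38;2;15;15;25m[48;2;35;35;50m🬰[38;2;35;35;50m[48;2;15;15;25m🬛[38;2;15;15;25m[48;2;35;35;50m🬰[0m
[38;2;15;15;25m[48;2;255;200;50m🬀[38;2;15;15;25m[48;2;255;200;50m🬊[38;2;35;35;50m[48;2;15;15;25m🬲[38;2;15;15;25m[48;2;255;200;50m🬆[38;2;255;200;50m[48;2;30;30;43m🬑[38;2;255;200;50m[48;2;35;35;50m🬬[38;2;255;200;50m[48;2;28;28;41m🬆[38;2;19;19;30m[48;2;255;200;50m🬬[38;2;35;35;50m[48;2;15;15;25m🬲[38;2;15;15;25m[48;2;35;35;50m🬎[0m
[38;2;255;200;50m[48;2;15;15;25m🬊[38;2;255;200;50m[48;2;15;15;25m🬝[38;2;255;200;50m[48;2;25;25;37m🬂[38;2;255;200;50m[48;2;15;15;25m🬬[38;2;255;200;50m[48;2;21;21;33m🬆[38;2;15;15;25m[48;2;15;15;25m [38;2;35;35;50m[48;2;255;200;50m🬐[38;2;255;200;50m[48;2;255;200;50m [38;2;23;23;35m[48;2;255;200;50m🬸[38;2;15;15;25m[48;2;15;15;25m [0m
</frame>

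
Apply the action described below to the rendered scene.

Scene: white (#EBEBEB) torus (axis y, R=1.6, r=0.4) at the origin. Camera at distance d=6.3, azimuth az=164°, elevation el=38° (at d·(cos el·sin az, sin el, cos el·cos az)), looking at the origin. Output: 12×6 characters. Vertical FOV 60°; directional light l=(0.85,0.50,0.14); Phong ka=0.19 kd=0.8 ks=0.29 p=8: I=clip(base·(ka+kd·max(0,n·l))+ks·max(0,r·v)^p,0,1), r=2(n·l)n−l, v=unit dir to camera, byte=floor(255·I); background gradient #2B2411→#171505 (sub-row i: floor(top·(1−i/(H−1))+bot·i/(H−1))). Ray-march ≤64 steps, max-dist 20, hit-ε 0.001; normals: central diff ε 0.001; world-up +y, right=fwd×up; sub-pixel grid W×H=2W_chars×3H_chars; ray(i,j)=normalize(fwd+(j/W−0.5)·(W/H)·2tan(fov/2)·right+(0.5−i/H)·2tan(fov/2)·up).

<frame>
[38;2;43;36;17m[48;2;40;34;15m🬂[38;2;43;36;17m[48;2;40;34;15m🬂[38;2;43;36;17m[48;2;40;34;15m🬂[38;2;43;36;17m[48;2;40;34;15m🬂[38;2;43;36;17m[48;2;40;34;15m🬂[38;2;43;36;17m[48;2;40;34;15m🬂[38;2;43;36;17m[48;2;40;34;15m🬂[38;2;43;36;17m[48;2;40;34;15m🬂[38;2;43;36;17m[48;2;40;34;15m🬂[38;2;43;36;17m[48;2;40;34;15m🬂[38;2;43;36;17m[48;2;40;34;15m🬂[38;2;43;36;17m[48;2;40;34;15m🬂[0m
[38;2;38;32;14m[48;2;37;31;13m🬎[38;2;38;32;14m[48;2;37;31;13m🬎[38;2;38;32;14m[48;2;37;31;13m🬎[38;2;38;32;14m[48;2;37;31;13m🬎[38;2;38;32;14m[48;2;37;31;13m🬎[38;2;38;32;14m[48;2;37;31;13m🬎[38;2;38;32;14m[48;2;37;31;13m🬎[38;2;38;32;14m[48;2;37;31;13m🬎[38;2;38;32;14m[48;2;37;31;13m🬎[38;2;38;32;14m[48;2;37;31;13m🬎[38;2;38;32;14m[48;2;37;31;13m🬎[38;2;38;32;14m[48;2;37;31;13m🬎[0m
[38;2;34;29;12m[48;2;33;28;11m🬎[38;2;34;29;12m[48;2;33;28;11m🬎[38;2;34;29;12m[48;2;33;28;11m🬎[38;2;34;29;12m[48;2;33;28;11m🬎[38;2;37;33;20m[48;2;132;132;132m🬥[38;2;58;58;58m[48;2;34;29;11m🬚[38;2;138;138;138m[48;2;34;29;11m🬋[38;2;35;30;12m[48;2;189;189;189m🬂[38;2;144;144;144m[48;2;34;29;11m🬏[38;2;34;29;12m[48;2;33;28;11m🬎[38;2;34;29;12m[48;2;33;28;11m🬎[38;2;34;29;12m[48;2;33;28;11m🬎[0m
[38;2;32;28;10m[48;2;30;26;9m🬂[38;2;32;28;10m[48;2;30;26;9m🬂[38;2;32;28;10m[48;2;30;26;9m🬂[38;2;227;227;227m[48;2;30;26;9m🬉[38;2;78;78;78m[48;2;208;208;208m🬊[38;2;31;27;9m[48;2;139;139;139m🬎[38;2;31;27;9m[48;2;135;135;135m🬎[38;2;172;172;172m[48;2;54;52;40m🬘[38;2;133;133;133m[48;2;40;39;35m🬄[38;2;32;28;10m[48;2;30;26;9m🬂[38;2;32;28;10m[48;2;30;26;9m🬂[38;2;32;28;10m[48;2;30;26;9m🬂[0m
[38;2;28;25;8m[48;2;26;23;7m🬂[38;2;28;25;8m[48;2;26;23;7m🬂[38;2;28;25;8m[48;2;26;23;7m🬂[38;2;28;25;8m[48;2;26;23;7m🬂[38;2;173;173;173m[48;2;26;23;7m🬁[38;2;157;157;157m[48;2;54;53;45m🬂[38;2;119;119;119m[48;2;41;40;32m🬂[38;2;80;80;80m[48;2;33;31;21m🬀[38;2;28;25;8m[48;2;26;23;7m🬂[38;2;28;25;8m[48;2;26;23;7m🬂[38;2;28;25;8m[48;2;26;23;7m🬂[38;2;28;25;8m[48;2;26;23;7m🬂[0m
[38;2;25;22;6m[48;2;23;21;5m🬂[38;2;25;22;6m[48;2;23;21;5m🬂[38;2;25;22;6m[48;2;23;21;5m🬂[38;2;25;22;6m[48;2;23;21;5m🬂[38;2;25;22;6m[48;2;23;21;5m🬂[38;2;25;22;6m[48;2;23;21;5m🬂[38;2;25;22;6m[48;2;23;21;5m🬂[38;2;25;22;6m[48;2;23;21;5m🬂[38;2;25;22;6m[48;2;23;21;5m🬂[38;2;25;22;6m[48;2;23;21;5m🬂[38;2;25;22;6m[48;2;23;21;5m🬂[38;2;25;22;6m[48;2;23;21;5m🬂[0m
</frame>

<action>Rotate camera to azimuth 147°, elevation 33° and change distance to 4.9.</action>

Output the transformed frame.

<frame>
[38;2;43;36;17m[48;2;40;34;15m🬂[38;2;43;36;17m[48;2;40;34;15m🬂[38;2;43;36;17m[48;2;40;34;15m🬂[38;2;43;36;17m[48;2;40;34;15m🬂[38;2;43;36;17m[48;2;40;34;15m🬂[38;2;43;36;17m[48;2;40;34;15m🬂[38;2;43;36;17m[48;2;40;34;15m🬂[38;2;43;36;17m[48;2;40;34;15m🬂[38;2;43;36;17m[48;2;40;34;15m🬂[38;2;43;36;17m[48;2;40;34;15m🬂[38;2;43;36;17m[48;2;40;34;15m🬂[38;2;43;36;17m[48;2;40;34;15m🬂[0m
[38;2;38;32;14m[48;2;37;31;13m🬎[38;2;38;32;14m[48;2;37;31;13m🬎[38;2;38;32;14m[48;2;37;31;13m🬎[38;2;38;32;14m[48;2;37;31;13m🬎[38;2;38;32;14m[48;2;37;31;13m🬎[38;2;38;32;14m[48;2;37;31;13m🬎[38;2;38;32;14m[48;2;37;31;13m🬎[38;2;38;32;14m[48;2;37;31;13m🬎[38;2;38;32;14m[48;2;37;31;13m🬎[38;2;38;32;14m[48;2;37;31;13m🬎[38;2;38;32;14m[48;2;37;31;13m🬎[38;2;38;32;14m[48;2;37;31;13m🬎[0m
[38;2;34;29;12m[48;2;33;28;11m🬎[38;2;34;29;12m[48;2;33;28;11m🬎[38;2;34;29;12m[48;2;33;28;11m🬎[38;2;46;42;28m[48;2;208;208;208m🬬[38;2;44;42;34m[48;2;104;104;104m🬸[38;2;123;123;123m[48;2;46;45;39m🬊[38;2;155;155;155m[48;2;33;28;11m🬎[38;2;88;86;80m[48;2;232;232;232m🬒[38;2;34;29;12m[48;2;193;193;193m🬊[38;2;44;44;44m[48;2;34;29;11m🬏[38;2;34;29;12m[48;2;33;28;11m🬎[38;2;34;29;12m[48;2;33;28;11m🬎[0m
[38;2;32;28;10m[48;2;30;26;9m🬂[38;2;32;28;10m[48;2;30;26;9m🬂[38;2;32;28;10m[48;2;30;26;9m🬂[38;2;112;112;112m[48;2;208;208;208m🬉[38;2;40;38;29m[48;2;149;149;149m🬎[38;2;31;27;9m[48;2;87;87;87m🬎[38;2;31;27;9m[48;2;99;99;99m🬝[38;2;31;27;9m[48;2;133;133;133m🬎[38;2;175;175;175m[48;2;124;124;124m🬆[38;2;91;91;91m[48;2;36;33;20m🬄[38;2;32;28;10m[48;2;30;26;9m🬂[38;2;32;28;10m[48;2;30;26;9m🬂[0m
[38;2;28;25;8m[48;2;26;23;7m🬂[38;2;28;25;8m[48;2;26;23;7m🬂[38;2;28;25;8m[48;2;26;23;7m🬂[38;2;212;212;212m[48;2;26;23;7m🬊[38;2;201;201;201m[48;2;26;23;7m🬬[38;2;180;180;180m[48;2;148;148;148m🬌[38;2;150;150;150m[48;2;117;117;117m🬎[38;2;125;125;125m[48;2;65;65;65m🬎[38;2;83;83;83m[48;2;32;30;19m🬆[38;2;44;44;44m[48;2;26;23;7m🬀[38;2;28;25;8m[48;2;26;23;7m🬂[38;2;28;25;8m[48;2;26;23;7m🬂[0m
[38;2;25;22;6m[48;2;23;21;5m🬂[38;2;25;22;6m[48;2;23;21;5m🬂[38;2;25;22;6m[48;2;23;21;5m🬂[38;2;25;22;6m[48;2;23;21;5m🬂[38;2;25;22;6m[48;2;23;21;5m🬂[38;2;25;22;6m[48;2;23;21;5m🬂[38;2;25;22;6m[48;2;23;21;5m🬂[38;2;25;22;6m[48;2;23;21;5m🬂[38;2;25;22;6m[48;2;23;21;5m🬂[38;2;25;22;6m[48;2;23;21;5m🬂[38;2;25;22;6m[48;2;23;21;5m🬂[38;2;25;22;6m[48;2;23;21;5m🬂[0m
</frame>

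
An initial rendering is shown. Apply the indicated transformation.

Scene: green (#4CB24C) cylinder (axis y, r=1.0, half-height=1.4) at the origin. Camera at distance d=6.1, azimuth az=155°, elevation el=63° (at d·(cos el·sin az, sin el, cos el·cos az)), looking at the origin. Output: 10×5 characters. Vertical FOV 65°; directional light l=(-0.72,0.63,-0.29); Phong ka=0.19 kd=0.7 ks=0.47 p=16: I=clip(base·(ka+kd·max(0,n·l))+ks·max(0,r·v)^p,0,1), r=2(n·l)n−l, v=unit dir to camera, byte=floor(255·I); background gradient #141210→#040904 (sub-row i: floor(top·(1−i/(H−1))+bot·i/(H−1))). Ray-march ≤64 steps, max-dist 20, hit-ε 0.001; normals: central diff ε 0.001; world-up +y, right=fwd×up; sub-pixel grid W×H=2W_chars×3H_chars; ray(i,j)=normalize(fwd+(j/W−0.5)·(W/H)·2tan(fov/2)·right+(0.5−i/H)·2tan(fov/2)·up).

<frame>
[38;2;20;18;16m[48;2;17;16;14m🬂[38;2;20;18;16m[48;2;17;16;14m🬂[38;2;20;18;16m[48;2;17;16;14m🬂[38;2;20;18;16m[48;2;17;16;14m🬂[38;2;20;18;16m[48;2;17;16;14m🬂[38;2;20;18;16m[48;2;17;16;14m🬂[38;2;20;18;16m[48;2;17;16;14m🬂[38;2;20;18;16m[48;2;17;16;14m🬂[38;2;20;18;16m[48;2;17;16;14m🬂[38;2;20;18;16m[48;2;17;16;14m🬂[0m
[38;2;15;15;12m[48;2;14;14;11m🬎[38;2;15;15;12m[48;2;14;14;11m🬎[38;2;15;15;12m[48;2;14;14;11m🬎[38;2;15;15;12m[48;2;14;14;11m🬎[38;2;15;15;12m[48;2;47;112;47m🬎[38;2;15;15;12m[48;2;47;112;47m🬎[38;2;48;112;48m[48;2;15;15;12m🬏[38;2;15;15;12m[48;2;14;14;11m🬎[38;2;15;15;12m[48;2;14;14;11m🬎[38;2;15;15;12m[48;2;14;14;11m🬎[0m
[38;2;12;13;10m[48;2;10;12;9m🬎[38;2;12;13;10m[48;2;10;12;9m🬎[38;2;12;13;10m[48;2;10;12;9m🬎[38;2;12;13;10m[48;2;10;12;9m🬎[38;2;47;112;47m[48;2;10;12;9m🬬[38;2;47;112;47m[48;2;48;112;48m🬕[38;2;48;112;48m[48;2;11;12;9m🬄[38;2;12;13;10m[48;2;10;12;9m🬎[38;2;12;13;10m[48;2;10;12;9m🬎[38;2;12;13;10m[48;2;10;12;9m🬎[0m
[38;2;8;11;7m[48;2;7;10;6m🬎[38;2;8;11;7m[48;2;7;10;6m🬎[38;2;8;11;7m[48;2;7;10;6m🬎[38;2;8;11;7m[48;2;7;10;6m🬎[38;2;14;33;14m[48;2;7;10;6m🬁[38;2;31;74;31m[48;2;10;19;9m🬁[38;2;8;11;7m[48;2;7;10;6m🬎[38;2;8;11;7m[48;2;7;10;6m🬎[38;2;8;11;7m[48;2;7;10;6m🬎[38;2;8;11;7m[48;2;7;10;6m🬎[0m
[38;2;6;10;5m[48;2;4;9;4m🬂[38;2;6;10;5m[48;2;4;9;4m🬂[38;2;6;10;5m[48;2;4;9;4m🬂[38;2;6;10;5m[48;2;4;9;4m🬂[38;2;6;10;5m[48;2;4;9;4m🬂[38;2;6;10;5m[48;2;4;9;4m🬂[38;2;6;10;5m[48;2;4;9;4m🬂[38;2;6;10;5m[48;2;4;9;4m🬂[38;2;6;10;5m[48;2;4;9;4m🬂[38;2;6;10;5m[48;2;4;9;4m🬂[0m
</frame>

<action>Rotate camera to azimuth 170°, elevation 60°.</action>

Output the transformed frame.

<frame>
[38;2;20;18;16m[48;2;17;16;14m🬂[38;2;20;18;16m[48;2;17;16;14m🬂[38;2;20;18;16m[48;2;17;16;14m🬂[38;2;20;18;16m[48;2;17;16;14m🬂[38;2;20;18;16m[48;2;17;16;14m🬂[38;2;20;18;16m[48;2;17;16;14m🬂[38;2;20;18;16m[48;2;17;16;14m🬂[38;2;20;18;16m[48;2;17;16;14m🬂[38;2;20;18;16m[48;2;17;16;14m🬂[38;2;20;18;16m[48;2;17;16;14m🬂[0m
[38;2;15;15;12m[48;2;14;14;11m🬎[38;2;15;15;12m[48;2;14;14;11m🬎[38;2;15;15;12m[48;2;14;14;11m🬎[38;2;15;15;12m[48;2;14;14;11m🬎[38;2;15;15;12m[48;2;47;112;47m🬎[38;2;15;15;12m[48;2;47;112;47m🬎[38;2;47;112;47m[48;2;15;15;12m🬏[38;2;15;15;12m[48;2;14;14;11m🬎[38;2;15;15;12m[48;2;14;14;11m🬎[38;2;15;15;12m[48;2;14;14;11m🬎[0m
[38;2;12;13;10m[48;2;10;12;9m🬎[38;2;12;13;10m[48;2;10;12;9m🬎[38;2;12;13;10m[48;2;10;12;9m🬎[38;2;12;13;10m[48;2;10;12;9m🬎[38;2;47;112;47m[48;2;12;22;11m🬎[38;2;45;107;45m[48;2;22;53;22m🬬[38;2;47;112;47m[48;2;11;12;9m🬄[38;2;12;13;10m[48;2;10;12;9m🬎[38;2;12;13;10m[48;2;10;12;9m🬎[38;2;12;13;10m[48;2;10;12;9m🬎[0m
[38;2;8;11;7m[48;2;7;10;6m🬎[38;2;8;11;7m[48;2;7;10;6m🬎[38;2;8;11;7m[48;2;7;10;6m🬎[38;2;8;11;7m[48;2;7;10;6m🬎[38;2;14;33;14m[48;2;7;10;6m🬁[38;2;41;96;41m[48;2;13;27;12m🬁[38;2;8;11;7m[48;2;7;10;6m🬎[38;2;8;11;7m[48;2;7;10;6m🬎[38;2;8;11;7m[48;2;7;10;6m🬎[38;2;8;11;7m[48;2;7;10;6m🬎[0m
[38;2;6;10;5m[48;2;4;9;4m🬂[38;2;6;10;5m[48;2;4;9;4m🬂[38;2;6;10;5m[48;2;4;9;4m🬂[38;2;6;10;5m[48;2;4;9;4m🬂[38;2;6;10;5m[48;2;4;9;4m🬂[38;2;6;10;5m[48;2;4;9;4m🬂[38;2;6;10;5m[48;2;4;9;4m🬂[38;2;6;10;5m[48;2;4;9;4m🬂[38;2;6;10;5m[48;2;4;9;4m🬂[38;2;6;10;5m[48;2;4;9;4m🬂[0m
</frame>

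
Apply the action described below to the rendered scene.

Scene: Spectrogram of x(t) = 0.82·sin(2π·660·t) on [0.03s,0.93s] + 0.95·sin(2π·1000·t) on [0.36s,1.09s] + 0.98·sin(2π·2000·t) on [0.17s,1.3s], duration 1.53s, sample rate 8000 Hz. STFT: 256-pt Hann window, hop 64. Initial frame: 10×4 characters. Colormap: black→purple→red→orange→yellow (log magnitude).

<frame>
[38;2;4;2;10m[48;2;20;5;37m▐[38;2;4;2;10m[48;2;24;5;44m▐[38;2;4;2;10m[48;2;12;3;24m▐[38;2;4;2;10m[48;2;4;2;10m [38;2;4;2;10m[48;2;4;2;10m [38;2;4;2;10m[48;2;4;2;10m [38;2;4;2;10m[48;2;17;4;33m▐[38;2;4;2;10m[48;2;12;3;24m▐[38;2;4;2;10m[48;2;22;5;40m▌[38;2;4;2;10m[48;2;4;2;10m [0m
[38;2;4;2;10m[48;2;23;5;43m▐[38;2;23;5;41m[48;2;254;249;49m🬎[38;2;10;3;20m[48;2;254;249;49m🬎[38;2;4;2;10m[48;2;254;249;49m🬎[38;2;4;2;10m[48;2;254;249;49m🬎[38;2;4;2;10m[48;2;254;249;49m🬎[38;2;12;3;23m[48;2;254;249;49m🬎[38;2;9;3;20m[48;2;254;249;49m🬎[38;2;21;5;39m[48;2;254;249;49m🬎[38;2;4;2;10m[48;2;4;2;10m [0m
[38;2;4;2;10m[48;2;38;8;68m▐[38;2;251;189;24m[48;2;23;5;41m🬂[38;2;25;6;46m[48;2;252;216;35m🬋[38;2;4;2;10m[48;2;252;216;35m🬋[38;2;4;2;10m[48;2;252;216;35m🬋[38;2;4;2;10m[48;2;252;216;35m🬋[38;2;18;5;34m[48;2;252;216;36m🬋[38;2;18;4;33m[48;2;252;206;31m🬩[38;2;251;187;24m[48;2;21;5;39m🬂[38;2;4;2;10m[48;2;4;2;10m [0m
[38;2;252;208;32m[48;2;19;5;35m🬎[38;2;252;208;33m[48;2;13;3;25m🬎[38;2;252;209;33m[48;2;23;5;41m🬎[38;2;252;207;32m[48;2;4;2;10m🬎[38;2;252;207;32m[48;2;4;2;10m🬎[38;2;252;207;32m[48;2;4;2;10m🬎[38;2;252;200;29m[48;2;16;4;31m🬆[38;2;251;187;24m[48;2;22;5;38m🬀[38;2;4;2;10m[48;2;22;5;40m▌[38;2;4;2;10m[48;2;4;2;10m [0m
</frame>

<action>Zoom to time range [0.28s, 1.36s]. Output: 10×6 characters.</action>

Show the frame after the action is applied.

<frame>
[38;2;4;2;10m[48;2;12;3;23m▌[38;2;4;2;10m[48;2;4;2;10m [38;2;4;2;10m[48;2;4;2;10m [38;2;4;2;10m[48;2;4;2;10m [38;2;4;2;10m[48;2;4;2;10m [38;2;4;2;10m[48;2;4;2;10m [38;2;4;2;10m[48;2;17;4;32m▐[38;2;4;2;10m[48;2;12;3;23m▌[38;2;4;2;10m[48;2;4;2;10m [38;2;4;2;10m[48;2;21;5;38m▌[0m
[38;2;4;2;10m[48;2;14;3;26m▌[38;2;4;2;10m[48;2;4;2;10m [38;2;4;2;10m[48;2;4;2;10m [38;2;4;2;10m[48;2;4;2;10m [38;2;4;2;10m[48;2;4;2;10m [38;2;4;2;10m[48;2;4;2;10m [38;2;4;2;10m[48;2;18;4;34m▐[38;2;4;2;10m[48;2;13;3;26m▌[38;2;4;2;10m[48;2;4;2;10m [38;2;4;2;10m[48;2;27;6;48m▌[0m
[38;2;10;3;21m[48;2;254;249;49m🬎[38;2;4;2;10m[48;2;254;249;49m🬎[38;2;4;2;10m[48;2;254;249;49m🬎[38;2;4;2;10m[48;2;254;249;49m🬎[38;2;4;2;10m[48;2;254;249;49m🬎[38;2;4;2;10m[48;2;254;249;49m🬎[38;2;12;3;24m[48;2;254;249;49m🬎[38;2;10;3;20m[48;2;254;249;49m🬎[38;2;4;2;10m[48;2;254;249;49m🬎[38;2;29;7;44m[48;2;254;248;49m🬎[0m
[38;2;251;186;23m[48;2;22;5;40m🬂[38;2;251;186;23m[48;2;4;2;10m🬂[38;2;251;186;23m[48;2;4;2;10m🬂[38;2;251;186;23m[48;2;4;2;10m🬂[38;2;251;186;23m[48;2;4;2;10m🬂[38;2;251;186;23m[48;2;4;2;10m🬂[38;2;251;186;23m[48;2;17;4;32m🬂[38;2;251;186;23m[48;2;21;5;39m🬂[38;2;251;186;23m[48;2;4;2;10m🬂[38;2;251;187;24m[48;2;29;7;44m🬂[0m
[38;2;55;14;34m[48;2;252;205;31m🬆[38;2;4;2;11m[48;2;252;215;35m🬂[38;2;4;2;11m[48;2;252;215;35m🬂[38;2;4;2;11m[48;2;252;215;35m🬂[38;2;4;2;11m[48;2;252;215;35m🬂[38;2;4;2;11m[48;2;252;215;35m🬂[38;2;16;4;31m[48;2;253;227;40m🬡[38;2;79;20;46m[48;2;254;244;47m🬰[38;2;4;2;10m[48;2;4;2;10m [38;2;4;2;10m[48;2;27;6;48m▌[0m
[38;2;254;231;42m[48;2;23;5;42m🬂[38;2;254;231;42m[48;2;4;2;10m🬂[38;2;254;231;42m[48;2;4;2;10m🬂[38;2;254;231;42m[48;2;4;2;10m🬂[38;2;254;231;42m[48;2;4;2;10m🬂[38;2;254;231;42m[48;2;4;2;10m🬂[38;2;253;228;41m[48;2;22;5;36m🬀[38;2;4;2;10m[48;2;47;11;78m▌[38;2;4;2;10m[48;2;4;2;10m [38;2;4;2;10m[48;2;21;5;38m▌[0m
</frame>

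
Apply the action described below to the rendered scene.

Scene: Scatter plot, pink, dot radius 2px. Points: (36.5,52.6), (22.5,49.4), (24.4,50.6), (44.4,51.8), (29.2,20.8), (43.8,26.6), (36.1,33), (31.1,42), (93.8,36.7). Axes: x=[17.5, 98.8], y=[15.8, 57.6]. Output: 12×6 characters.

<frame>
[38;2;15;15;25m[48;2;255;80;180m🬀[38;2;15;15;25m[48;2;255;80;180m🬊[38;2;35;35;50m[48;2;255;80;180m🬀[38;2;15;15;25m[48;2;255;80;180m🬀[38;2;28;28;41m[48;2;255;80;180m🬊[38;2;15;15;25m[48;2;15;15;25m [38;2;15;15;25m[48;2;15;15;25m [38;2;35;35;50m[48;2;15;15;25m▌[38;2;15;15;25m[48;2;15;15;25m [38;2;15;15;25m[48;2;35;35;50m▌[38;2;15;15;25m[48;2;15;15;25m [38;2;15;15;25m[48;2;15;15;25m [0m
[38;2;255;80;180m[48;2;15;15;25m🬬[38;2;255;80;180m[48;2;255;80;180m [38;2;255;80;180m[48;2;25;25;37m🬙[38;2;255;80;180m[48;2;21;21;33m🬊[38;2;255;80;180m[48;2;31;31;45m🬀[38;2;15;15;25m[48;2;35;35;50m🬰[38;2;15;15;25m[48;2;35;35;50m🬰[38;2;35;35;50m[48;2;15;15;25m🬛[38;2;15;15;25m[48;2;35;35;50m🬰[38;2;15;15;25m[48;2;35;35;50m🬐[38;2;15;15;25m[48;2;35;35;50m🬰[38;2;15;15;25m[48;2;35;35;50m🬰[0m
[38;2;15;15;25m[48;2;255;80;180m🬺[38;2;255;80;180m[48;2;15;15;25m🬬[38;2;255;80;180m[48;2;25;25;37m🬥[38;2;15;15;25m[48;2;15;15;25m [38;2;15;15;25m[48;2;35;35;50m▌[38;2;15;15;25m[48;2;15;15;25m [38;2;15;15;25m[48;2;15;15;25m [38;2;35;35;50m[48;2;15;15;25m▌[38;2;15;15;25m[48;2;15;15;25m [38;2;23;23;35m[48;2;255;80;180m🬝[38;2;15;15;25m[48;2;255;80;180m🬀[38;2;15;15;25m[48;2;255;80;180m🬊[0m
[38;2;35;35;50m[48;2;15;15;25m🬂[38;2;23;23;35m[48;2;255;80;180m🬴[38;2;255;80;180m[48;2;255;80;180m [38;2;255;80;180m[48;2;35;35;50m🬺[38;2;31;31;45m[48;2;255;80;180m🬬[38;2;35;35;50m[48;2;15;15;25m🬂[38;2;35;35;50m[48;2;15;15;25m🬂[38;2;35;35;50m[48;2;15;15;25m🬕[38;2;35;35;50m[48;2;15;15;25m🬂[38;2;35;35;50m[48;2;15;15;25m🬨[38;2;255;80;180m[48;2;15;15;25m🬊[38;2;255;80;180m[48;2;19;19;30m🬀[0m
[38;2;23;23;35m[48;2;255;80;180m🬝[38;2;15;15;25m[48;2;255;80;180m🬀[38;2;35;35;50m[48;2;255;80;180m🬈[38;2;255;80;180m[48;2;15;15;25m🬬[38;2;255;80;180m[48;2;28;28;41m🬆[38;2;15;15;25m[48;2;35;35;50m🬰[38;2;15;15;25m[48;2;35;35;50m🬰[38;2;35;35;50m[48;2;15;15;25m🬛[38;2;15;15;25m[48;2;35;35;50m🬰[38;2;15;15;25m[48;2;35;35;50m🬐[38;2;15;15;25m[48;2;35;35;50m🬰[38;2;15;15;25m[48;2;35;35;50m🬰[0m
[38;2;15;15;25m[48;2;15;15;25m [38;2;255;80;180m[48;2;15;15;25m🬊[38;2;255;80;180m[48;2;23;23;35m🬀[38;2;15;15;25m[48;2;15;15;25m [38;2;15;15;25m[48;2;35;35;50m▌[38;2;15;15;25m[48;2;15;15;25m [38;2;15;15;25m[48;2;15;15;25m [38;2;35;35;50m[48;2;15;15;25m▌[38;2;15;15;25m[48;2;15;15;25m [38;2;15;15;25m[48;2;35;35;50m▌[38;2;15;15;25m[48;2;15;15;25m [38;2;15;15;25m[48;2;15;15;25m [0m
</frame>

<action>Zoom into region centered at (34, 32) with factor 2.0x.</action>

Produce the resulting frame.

<frame>
[38;2;15;15;25m[48;2;15;15;25m [38;2;15;15;25m[48;2;15;15;25m [38;2;35;35;50m[48;2;15;15;25m▌[38;2;15;15;25m[48;2;255;80;180m🬺[38;2;255;80;180m[48;2;15;15;25m🬬[38;2;255;80;180m[48;2;15;15;25m🬆[38;2;15;15;25m[48;2;15;15;25m [38;2;35;35;50m[48;2;15;15;25m▌[38;2;15;15;25m[48;2;15;15;25m [38;2;15;15;25m[48;2;35;35;50m▌[38;2;15;15;25m[48;2;15;15;25m [38;2;15;15;25m[48;2;15;15;25m [0m
[38;2;15;15;25m[48;2;35;35;50m🬰[38;2;15;15;25m[48;2;35;35;50m🬰[38;2;35;35;50m[48;2;15;15;25m🬛[38;2;15;15;25m[48;2;35;35;50m🬰[38;2;15;15;25m[48;2;35;35;50m🬐[38;2;15;15;25m[48;2;35;35;50m🬰[38;2;23;23;35m[48;2;255;80;180m🬬[38;2;35;35;50m[48;2;15;15;25m🬛[38;2;15;15;25m[48;2;35;35;50m🬰[38;2;15;15;25m[48;2;35;35;50m🬐[38;2;15;15;25m[48;2;35;35;50m🬰[38;2;15;15;25m[48;2;35;35;50m🬰[0m
[38;2;15;15;25m[48;2;15;15;25m [38;2;15;15;25m[48;2;15;15;25m [38;2;35;35;50m[48;2;15;15;25m▌[38;2;15;15;25m[48;2;15;15;25m [38;2;15;15;25m[48;2;35;35;50m▌[38;2;15;15;25m[48;2;255;80;180m🬐[38;2;255;80;180m[48;2;255;80;180m [38;2;23;23;35m[48;2;255;80;180m🬸[38;2;15;15;25m[48;2;15;15;25m [38;2;15;15;25m[48;2;35;35;50m▌[38;2;15;15;25m[48;2;15;15;25m [38;2;15;15;25m[48;2;15;15;25m [0m
[38;2;35;35;50m[48;2;15;15;25m🬂[38;2;35;35;50m[48;2;15;15;25m🬂[38;2;35;35;50m[48;2;15;15;25m🬕[38;2;35;35;50m[48;2;15;15;25m🬂[38;2;35;35;50m[48;2;15;15;25m🬨[38;2;35;35;50m[48;2;15;15;25m🬂[38;2;255;80;180m[48;2;19;19;30m🬀[38;2;35;35;50m[48;2;15;15;25m🬕[38;2;28;28;41m[48;2;255;80;180m🬆[38;2;31;31;45m[48;2;255;80;180m🬬[38;2;35;35;50m[48;2;15;15;25m🬂[38;2;35;35;50m[48;2;15;15;25m🬂[0m
[38;2;15;15;25m[48;2;35;35;50m🬰[38;2;15;15;25m[48;2;35;35;50m🬰[38;2;35;35;50m[48;2;15;15;25m🬛[38;2;15;15;25m[48;2;35;35;50m🬰[38;2;15;15;25m[48;2;35;35;50m🬐[38;2;15;15;25m[48;2;35;35;50m🬰[38;2;15;15;25m[48;2;35;35;50m🬰[38;2;255;80;180m[48;2;31;31;45m🬁[38;2;255;80;180m[48;2;15;15;25m🬬[38;2;255;80;180m[48;2;28;28;41m🬆[38;2;15;15;25m[48;2;35;35;50m🬰[38;2;15;15;25m[48;2;35;35;50m🬰[0m
[38;2;15;15;25m[48;2;15;15;25m [38;2;15;15;25m[48;2;15;15;25m [38;2;35;35;50m[48;2;15;15;25m▌[38;2;15;15;25m[48;2;255;80;180m🬆[38;2;255;80;180m[48;2;35;35;50m🬺[38;2;15;15;25m[48;2;255;80;180m🬬[38;2;15;15;25m[48;2;15;15;25m [38;2;35;35;50m[48;2;15;15;25m▌[38;2;15;15;25m[48;2;15;15;25m [38;2;15;15;25m[48;2;35;35;50m▌[38;2;15;15;25m[48;2;15;15;25m [38;2;15;15;25m[48;2;15;15;25m [0m
</frame>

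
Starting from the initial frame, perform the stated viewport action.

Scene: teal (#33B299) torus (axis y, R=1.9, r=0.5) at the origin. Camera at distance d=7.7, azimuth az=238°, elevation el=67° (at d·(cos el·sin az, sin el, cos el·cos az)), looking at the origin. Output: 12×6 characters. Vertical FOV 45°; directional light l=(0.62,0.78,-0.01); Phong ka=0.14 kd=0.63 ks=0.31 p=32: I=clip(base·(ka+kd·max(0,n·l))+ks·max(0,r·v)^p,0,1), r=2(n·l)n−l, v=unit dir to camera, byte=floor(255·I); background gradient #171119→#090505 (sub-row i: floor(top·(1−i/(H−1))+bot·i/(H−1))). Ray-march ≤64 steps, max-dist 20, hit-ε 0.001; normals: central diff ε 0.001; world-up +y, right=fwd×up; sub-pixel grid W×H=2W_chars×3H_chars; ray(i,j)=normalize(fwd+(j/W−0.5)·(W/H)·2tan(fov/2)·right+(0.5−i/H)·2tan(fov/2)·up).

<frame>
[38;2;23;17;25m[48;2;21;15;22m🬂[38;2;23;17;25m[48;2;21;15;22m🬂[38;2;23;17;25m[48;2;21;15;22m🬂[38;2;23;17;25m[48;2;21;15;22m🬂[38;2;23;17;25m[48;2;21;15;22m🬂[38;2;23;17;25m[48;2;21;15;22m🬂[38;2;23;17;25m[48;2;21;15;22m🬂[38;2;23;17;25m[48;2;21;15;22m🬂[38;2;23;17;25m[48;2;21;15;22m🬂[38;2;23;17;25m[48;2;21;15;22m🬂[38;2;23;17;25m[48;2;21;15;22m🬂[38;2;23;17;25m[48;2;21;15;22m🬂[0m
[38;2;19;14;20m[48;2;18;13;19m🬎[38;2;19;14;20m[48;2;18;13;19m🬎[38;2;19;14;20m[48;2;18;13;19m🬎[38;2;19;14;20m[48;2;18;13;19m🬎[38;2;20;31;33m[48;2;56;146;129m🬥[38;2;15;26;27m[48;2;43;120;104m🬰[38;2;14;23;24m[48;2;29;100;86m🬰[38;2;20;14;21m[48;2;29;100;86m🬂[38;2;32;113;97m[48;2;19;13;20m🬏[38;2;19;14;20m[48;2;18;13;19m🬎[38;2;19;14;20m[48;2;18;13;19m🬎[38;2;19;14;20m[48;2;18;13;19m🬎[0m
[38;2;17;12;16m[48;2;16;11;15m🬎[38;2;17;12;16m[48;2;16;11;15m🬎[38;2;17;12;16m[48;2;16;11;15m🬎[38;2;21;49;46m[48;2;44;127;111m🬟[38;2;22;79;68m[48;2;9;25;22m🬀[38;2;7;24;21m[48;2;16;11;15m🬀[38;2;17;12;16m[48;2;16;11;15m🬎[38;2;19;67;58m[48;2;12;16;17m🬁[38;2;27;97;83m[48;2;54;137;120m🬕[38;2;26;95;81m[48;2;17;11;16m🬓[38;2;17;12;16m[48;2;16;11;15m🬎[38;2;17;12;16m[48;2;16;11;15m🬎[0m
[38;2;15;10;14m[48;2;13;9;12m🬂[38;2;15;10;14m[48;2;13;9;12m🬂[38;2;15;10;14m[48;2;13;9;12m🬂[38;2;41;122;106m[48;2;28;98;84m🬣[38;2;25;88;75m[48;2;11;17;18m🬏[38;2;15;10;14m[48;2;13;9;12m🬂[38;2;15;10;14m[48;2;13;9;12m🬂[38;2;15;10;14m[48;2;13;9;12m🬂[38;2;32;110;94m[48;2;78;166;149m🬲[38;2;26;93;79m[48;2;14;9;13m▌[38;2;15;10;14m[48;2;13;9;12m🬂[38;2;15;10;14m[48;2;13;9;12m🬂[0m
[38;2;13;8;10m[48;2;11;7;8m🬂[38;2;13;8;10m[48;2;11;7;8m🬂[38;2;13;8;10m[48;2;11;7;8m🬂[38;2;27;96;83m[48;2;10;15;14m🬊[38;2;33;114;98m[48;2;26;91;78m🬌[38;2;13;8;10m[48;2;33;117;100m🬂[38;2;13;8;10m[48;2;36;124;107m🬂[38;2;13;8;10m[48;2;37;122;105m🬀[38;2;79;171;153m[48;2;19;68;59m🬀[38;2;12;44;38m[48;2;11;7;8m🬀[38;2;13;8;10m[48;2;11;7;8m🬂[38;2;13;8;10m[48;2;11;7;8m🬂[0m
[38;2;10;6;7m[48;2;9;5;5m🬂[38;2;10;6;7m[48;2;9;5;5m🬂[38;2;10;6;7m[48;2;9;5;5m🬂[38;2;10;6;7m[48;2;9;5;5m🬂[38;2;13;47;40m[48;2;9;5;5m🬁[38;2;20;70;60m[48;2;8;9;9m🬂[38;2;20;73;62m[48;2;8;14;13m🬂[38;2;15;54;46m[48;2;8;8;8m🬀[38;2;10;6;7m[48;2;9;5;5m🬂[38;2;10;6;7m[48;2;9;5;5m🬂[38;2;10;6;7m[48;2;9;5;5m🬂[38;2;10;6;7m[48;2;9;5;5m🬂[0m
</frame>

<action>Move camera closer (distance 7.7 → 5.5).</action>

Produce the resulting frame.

<frame>
[38;2;23;17;25m[48;2;21;15;22m🬂[38;2;23;17;25m[48;2;21;15;22m🬂[38;2;23;17;25m[48;2;21;15;22m🬂[38;2;23;17;25m[48;2;21;15;22m🬂[38;2;22;16;24m[48;2;38;129;112m🬎[38;2;22;16;24m[48;2;42;117;102m🬎[38;2;22;16;24m[48;2;33;105;91m🬎[38;2;22;16;24m[48;2;34;115;99m🬎[38;2;33;116;100m[48;2;22;16;23m🬏[38;2;23;17;25m[48;2;21;15;22m🬂[38;2;23;17;25m[48;2;21;15;22m🬂[38;2;23;17;25m[48;2;21;15;22m🬂[0m
[38;2;19;14;20m[48;2;18;13;19m🬎[38;2;19;14;20m[48;2;18;13;19m🬎[38;2;19;14;20m[48;2;55;145;127m🬆[38;2;62;149;132m[48;2;20;73;63m🬆[38;2;26;88;76m[48;2;9;32;28m🬂[38;2;15;56;48m[48;2;9;21;20m🬂[38;2;15;56;47m[48;2;12;18;20m🬂[38;2;23;82;70m[48;2;9;33;29m🬂[38;2;31;105;90m[48;2;19;69;59m🬨[38;2;20;14;21m[48;2;31;107;92m🬁[38;2;22;78;67m[48;2;19;13;20m🬏[38;2;19;14;20m[48;2;18;13;19m🬎[0m
[38;2;17;12;16m[48;2;16;11;15m🬎[38;2;34;121;103m[48;2;17;11;16m🬦[38;2;79;159;143m[48;2;28;98;84m🬓[38;2;15;53;46m[48;2;9;23;21m🬄[38;2;7;24;21m[48;2;16;11;15m🬀[38;2;17;12;16m[48;2;16;11;15m🬎[38;2;17;12;16m[48;2;16;11;15m🬎[38;2;17;12;16m[48;2;16;11;15m🬎[38;2;17;60;52m[48;2;14;14;16m🬉[38;2;56;140;123m[48;2;31;105;90m🬦[38;2;18;12;17m[48;2;27;98;84m🬁[38;2;17;12;16m[48;2;16;11;15m🬎[0m
[38;2;15;10;14m[48;2;13;9;12m🬂[38;2;32;114;98m[48;2;14;9;13m▐[38;2;25;90;77m[48;2;53;131;116m▐[38;2;16;59;51m[48;2;12;15;17m🬓[38;2;15;10;14m[48;2;13;9;12m🬂[38;2;15;10;14m[48;2;13;9;12m🬂[38;2;15;10;14m[48;2;13;9;12m🬂[38;2;15;10;14m[48;2;13;9;12m🬂[38;2;15;10;14m[48;2;13;9;12m🬂[38;2;39;123;107m[48;2;97;189;171m🬝[38;2;33;116;99m[48;2;24;87;74m▌[38;2;15;10;14m[48;2;13;9;12m🬂[0m
[38;2;13;8;10m[48;2;11;7;8m🬂[38;2;27;97;83m[48;2;11;7;8m🬉[38;2;41;121;105m[48;2;30;106;91m🬈[38;2;15;52;45m[48;2;32;107;92m🬁[38;2;12;7;9m[48;2;29;101;87m🬎[38;2;13;8;10m[48;2;11;7;8m🬂[38;2;13;8;10m[48;2;11;7;8m🬂[38;2;12;7;9m[48;2;36;125;108m🬝[38;2;12;7;9m[48;2;41;133;115m🬄[38;2;71;162;144m[48;2;33;117;101m🬅[38;2;23;83;71m[48;2;11;25;22m🬕[38;2;13;8;10m[48;2;11;7;8m🬂[0m
[38;2;10;6;7m[48;2;9;5;5m🬂[38;2;10;6;7m[48;2;9;5;5m🬂[38;2;22;81;69m[48;2;9;5;5m🬊[38;2;31;106;91m[48;2;19;70;59m🬎[38;2;35;118;102m[48;2;27;95;81m🬎[38;2;38;126;108m[48;2;30;106;91m🬎[38;2;40;131;113m[48;2;30;108;92m🬎[38;2;39;131;113m[48;2;28;98;84m🬎[38;2;41;126;109m[48;2;22;79;67m🬆[38;2;23;83;71m[48;2;9;24;20m🬆[38;2;9;31;27m[48;2;9;5;5m🬀[38;2;10;6;7m[48;2;9;5;5m🬂[0m
</frame>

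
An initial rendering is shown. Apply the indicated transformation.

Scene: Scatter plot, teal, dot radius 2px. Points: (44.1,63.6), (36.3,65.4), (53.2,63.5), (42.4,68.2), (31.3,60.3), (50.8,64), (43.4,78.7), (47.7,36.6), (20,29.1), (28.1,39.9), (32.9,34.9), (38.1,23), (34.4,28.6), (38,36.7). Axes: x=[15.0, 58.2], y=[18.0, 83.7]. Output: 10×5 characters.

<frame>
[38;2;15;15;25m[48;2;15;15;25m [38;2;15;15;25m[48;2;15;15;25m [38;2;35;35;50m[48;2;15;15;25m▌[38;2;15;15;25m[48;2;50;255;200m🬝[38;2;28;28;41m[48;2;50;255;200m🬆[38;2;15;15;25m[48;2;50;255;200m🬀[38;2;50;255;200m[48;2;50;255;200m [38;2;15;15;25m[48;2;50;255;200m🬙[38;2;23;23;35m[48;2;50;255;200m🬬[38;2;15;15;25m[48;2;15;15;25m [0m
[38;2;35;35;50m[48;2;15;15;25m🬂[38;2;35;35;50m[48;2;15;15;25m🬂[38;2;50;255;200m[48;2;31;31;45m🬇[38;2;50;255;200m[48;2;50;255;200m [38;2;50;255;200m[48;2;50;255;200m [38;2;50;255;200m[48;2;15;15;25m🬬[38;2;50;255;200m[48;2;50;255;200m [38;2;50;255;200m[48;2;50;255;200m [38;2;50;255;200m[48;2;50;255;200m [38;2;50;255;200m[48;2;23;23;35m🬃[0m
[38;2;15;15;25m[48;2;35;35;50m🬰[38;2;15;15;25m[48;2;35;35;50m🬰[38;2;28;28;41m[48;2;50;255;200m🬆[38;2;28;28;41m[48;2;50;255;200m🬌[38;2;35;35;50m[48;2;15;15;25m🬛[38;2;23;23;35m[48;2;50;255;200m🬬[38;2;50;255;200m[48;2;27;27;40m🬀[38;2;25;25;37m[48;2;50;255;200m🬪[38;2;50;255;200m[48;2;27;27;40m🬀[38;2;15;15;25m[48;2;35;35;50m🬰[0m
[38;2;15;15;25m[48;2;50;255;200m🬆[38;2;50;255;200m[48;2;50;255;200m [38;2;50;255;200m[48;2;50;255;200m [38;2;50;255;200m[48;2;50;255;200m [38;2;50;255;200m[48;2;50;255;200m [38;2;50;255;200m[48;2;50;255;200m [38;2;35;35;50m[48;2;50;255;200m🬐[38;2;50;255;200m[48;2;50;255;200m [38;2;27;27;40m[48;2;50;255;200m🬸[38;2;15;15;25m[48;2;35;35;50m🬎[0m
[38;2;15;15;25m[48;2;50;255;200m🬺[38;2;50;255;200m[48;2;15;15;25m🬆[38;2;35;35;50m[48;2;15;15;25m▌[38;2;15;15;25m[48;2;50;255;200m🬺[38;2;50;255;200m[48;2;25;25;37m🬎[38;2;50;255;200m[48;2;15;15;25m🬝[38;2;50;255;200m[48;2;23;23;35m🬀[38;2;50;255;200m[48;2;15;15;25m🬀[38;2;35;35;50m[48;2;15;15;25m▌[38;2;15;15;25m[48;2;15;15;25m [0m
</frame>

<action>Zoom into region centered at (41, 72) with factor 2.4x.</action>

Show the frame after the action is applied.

<frame>
[38;2;15;15;25m[48;2;15;15;25m [38;2;15;15;25m[48;2;15;15;25m [38;2;35;35;50m[48;2;15;15;25m▌[38;2;15;15;25m[48;2;15;15;25m [38;2;35;35;50m[48;2;15;15;25m▌[38;2;15;15;25m[48;2;50;255;200m🬝[38;2;21;21;33m[48;2;50;255;200m🬊[38;2;15;15;25m[48;2;15;15;25m [38;2;35;35;50m[48;2;15;15;25m▌[38;2;15;15;25m[48;2;15;15;25m [0m
[38;2;35;35;50m[48;2;15;15;25m🬂[38;2;35;35;50m[48;2;15;15;25m🬂[38;2;35;35;50m[48;2;15;15;25m🬕[38;2;35;35;50m[48;2;15;15;25m🬂[38;2;35;35;50m[48;2;15;15;25m🬕[38;2;50;255;200m[48;2;15;15;25m🬊[38;2;50;255;200m[48;2;15;15;25m🬝[38;2;50;255;200m[48;2;19;19;30m🬀[38;2;35;35;50m[48;2;15;15;25m🬕[38;2;35;35;50m[48;2;15;15;25m🬂[0m
[38;2;15;15;25m[48;2;35;35;50m🬰[38;2;15;15;25m[48;2;35;35;50m🬰[38;2;27;27;40m[48;2;50;255;200m🬬[38;2;15;15;25m[48;2;35;35;50m🬰[38;2;28;28;41m[48;2;50;255;200m🬆[38;2;50;255;200m[48;2;15;15;25m🬺[38;2;27;27;40m[48;2;50;255;200m🬬[38;2;15;15;25m[48;2;35;35;50m🬰[38;2;35;35;50m[48;2;15;15;25m🬛[38;2;15;15;25m[48;2;35;35;50m🬰[0m
[38;2;15;15;25m[48;2;50;255;200m🬊[38;2;25;25;37m[48;2;50;255;200m🬐[38;2;50;255;200m[48;2;50;255;200m [38;2;23;23;35m[48;2;50;255;200m🬸[38;2;50;255;200m[48;2;31;31;45m🬁[38;2;50;255;200m[48;2;50;255;200m [38;2;50;255;200m[48;2;15;15;25m🬺[38;2;19;19;30m[48;2;50;255;200m🬬[38;2;27;27;40m[48;2;50;255;200m🬝[38;2;15;15;25m[48;2;50;255;200m🬀[0m
[38;2;50;255;200m[48;2;15;15;25m🬝[38;2;50;255;200m[48;2;15;15;25m🬀[38;2;50;255;200m[48;2;23;23;35m🬀[38;2;15;15;25m[48;2;15;15;25m [38;2;35;35;50m[48;2;15;15;25m▌[38;2;15;15;25m[48;2;50;255;200m🬺[38;2;50;255;200m[48;2;21;21;33m🬆[38;2;15;15;25m[48;2;15;15;25m [38;2;35;35;50m[48;2;15;15;25m▌[38;2;50;255;200m[48;2;15;15;25m🬊[0m
</frame>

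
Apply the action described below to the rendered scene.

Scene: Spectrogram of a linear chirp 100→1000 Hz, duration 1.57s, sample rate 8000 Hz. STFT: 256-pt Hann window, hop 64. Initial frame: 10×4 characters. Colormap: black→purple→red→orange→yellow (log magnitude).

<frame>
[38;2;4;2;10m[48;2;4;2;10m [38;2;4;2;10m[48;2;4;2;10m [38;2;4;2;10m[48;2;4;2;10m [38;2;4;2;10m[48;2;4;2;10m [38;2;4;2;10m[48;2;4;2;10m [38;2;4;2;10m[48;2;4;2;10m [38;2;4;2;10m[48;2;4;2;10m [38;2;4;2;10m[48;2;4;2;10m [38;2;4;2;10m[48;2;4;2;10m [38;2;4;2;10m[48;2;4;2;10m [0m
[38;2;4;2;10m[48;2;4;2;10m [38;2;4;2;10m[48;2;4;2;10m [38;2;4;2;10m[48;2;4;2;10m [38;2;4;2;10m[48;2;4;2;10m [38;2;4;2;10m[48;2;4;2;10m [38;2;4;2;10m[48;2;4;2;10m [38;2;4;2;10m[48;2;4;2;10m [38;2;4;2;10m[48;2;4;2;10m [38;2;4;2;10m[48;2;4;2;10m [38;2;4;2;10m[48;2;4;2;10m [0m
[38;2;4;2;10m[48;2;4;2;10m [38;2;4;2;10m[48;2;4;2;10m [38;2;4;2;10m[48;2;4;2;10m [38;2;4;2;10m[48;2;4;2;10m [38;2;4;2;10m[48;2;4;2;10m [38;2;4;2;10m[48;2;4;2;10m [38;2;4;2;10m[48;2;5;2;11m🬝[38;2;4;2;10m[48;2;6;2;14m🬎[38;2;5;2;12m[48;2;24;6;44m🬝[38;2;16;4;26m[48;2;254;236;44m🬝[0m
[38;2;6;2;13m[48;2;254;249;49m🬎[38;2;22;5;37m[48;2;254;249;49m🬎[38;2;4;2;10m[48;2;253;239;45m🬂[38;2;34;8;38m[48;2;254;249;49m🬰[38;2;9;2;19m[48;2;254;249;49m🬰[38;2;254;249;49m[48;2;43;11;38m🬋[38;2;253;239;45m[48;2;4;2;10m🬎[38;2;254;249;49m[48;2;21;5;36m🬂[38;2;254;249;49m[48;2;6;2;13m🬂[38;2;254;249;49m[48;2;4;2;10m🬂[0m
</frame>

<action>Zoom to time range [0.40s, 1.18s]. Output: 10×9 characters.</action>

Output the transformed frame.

<frame>
[38;2;4;2;10m[48;2;4;2;10m [38;2;4;2;10m[48;2;4;2;10m [38;2;4;2;10m[48;2;4;2;10m [38;2;4;2;10m[48;2;4;2;10m [38;2;4;2;10m[48;2;4;2;10m [38;2;4;2;10m[48;2;4;2;10m [38;2;4;2;10m[48;2;4;2;10m [38;2;4;2;10m[48;2;4;2;10m [38;2;4;2;10m[48;2;4;2;10m [38;2;4;2;10m[48;2;4;2;10m [0m
[38;2;4;2;10m[48;2;4;2;10m [38;2;4;2;10m[48;2;4;2;10m [38;2;4;2;10m[48;2;4;2;10m [38;2;4;2;10m[48;2;4;2;10m [38;2;4;2;10m[48;2;4;2;10m [38;2;4;2;10m[48;2;4;2;10m [38;2;4;2;10m[48;2;4;2;10m [38;2;4;2;10m[48;2;4;2;10m [38;2;4;2;10m[48;2;4;2;10m [38;2;4;2;10m[48;2;4;2;10m [0m
[38;2;4;2;10m[48;2;4;2;10m [38;2;4;2;10m[48;2;4;2;10m [38;2;4;2;10m[48;2;4;2;10m [38;2;4;2;10m[48;2;4;2;10m [38;2;4;2;10m[48;2;4;2;10m [38;2;4;2;10m[48;2;4;2;10m [38;2;4;2;10m[48;2;4;2;10m [38;2;4;2;10m[48;2;4;2;10m [38;2;4;2;10m[48;2;4;2;10m [38;2;4;2;10m[48;2;4;2;10m [0m
[38;2;4;2;10m[48;2;4;2;10m [38;2;4;2;10m[48;2;4;2;10m [38;2;4;2;10m[48;2;4;2;10m [38;2;4;2;10m[48;2;4;2;10m [38;2;4;2;10m[48;2;4;2;10m [38;2;4;2;10m[48;2;4;2;10m [38;2;4;2;10m[48;2;4;2;10m [38;2;4;2;10m[48;2;4;2;10m [38;2;4;2;10m[48;2;4;2;10m [38;2;4;2;10m[48;2;4;2;10m [0m
[38;2;4;2;10m[48;2;4;2;10m [38;2;4;2;10m[48;2;4;2;10m [38;2;4;2;10m[48;2;4;2;10m [38;2;4;2;10m[48;2;4;2;10m [38;2;4;2;10m[48;2;4;2;10m [38;2;4;2;10m[48;2;4;2;10m [38;2;4;2;10m[48;2;4;2;10m [38;2;4;2;10m[48;2;4;2;10m [38;2;4;2;10m[48;2;4;2;10m [38;2;4;2;10m[48;2;4;2;10m [0m
[38;2;4;2;10m[48;2;4;2;10m [38;2;4;2;10m[48;2;4;2;10m [38;2;4;2;10m[48;2;4;2;10m [38;2;4;2;10m[48;2;4;2;10m [38;2;4;2;10m[48;2;4;2;10m [38;2;4;2;10m[48;2;4;2;10m [38;2;4;2;10m[48;2;4;2;10m [38;2;4;2;10m[48;2;4;2;10m [38;2;4;2;10m[48;2;4;2;10m [38;2;4;2;10m[48;2;4;2;10m [0m
[38;2;4;2;10m[48;2;4;2;10m [38;2;4;2;10m[48;2;4;2;10m [38;2;4;2;10m[48;2;4;2;10m [38;2;4;2;10m[48;2;4;2;10m [38;2;4;2;10m[48;2;4;2;11m🬝[38;2;4;2;10m[48;2;4;2;11m🬝[38;2;4;2;10m[48;2;5;2;11m🬎[38;2;4;2;10m[48;2;5;2;12m🬎[38;2;4;2;10m[48;2;6;2;14m🬎[38;2;4;2;10m[48;2;10;3;21m🬎[0m
[38;2;4;2;11m[48;2;20;5;38m🬎[38;2;15;4;28m[48;2;189;49;80m🬝[38;2;8;2;16m[48;2;253;218;36m🬎[38;2;13;3;26m[48;2;254;249;49m🬎[38;2;23;5;39m[48;2;240;190;53m🬆[38;2;8;2;17m[48;2;253;236;44m🬂[38;2;14;4;27m[48;2;240;188;50m🬂[38;2;39;9;66m[48;2;254;248;49m🬰[38;2;252;221;38m[48;2;66;17;47m🬍[38;2;253;238;45m[48;2;8;2;17m🬎[0m
[38;2;254;249;49m[48;2;44;11;50m🬂[38;2;254;248;49m[48;2;12;3;24m🬂[38;2;254;248;48m[48;2;8;2;16m🬂[38;2;235;149;44m[48;2;5;2;13m🬂[38;2;58;13;89m[48;2;8;2;18m🬀[38;2;18;4;33m[48;2;4;2;10m🬂[38;2;8;3;18m[48;2;4;2;10m🬂[38;2;6;2;14m[48;2;4;2;10m🬂[38;2;5;2;12m[48;2;4;2;10m🬂[38;2;4;2;11m[48;2;4;2;10m🬂[0m
</frame>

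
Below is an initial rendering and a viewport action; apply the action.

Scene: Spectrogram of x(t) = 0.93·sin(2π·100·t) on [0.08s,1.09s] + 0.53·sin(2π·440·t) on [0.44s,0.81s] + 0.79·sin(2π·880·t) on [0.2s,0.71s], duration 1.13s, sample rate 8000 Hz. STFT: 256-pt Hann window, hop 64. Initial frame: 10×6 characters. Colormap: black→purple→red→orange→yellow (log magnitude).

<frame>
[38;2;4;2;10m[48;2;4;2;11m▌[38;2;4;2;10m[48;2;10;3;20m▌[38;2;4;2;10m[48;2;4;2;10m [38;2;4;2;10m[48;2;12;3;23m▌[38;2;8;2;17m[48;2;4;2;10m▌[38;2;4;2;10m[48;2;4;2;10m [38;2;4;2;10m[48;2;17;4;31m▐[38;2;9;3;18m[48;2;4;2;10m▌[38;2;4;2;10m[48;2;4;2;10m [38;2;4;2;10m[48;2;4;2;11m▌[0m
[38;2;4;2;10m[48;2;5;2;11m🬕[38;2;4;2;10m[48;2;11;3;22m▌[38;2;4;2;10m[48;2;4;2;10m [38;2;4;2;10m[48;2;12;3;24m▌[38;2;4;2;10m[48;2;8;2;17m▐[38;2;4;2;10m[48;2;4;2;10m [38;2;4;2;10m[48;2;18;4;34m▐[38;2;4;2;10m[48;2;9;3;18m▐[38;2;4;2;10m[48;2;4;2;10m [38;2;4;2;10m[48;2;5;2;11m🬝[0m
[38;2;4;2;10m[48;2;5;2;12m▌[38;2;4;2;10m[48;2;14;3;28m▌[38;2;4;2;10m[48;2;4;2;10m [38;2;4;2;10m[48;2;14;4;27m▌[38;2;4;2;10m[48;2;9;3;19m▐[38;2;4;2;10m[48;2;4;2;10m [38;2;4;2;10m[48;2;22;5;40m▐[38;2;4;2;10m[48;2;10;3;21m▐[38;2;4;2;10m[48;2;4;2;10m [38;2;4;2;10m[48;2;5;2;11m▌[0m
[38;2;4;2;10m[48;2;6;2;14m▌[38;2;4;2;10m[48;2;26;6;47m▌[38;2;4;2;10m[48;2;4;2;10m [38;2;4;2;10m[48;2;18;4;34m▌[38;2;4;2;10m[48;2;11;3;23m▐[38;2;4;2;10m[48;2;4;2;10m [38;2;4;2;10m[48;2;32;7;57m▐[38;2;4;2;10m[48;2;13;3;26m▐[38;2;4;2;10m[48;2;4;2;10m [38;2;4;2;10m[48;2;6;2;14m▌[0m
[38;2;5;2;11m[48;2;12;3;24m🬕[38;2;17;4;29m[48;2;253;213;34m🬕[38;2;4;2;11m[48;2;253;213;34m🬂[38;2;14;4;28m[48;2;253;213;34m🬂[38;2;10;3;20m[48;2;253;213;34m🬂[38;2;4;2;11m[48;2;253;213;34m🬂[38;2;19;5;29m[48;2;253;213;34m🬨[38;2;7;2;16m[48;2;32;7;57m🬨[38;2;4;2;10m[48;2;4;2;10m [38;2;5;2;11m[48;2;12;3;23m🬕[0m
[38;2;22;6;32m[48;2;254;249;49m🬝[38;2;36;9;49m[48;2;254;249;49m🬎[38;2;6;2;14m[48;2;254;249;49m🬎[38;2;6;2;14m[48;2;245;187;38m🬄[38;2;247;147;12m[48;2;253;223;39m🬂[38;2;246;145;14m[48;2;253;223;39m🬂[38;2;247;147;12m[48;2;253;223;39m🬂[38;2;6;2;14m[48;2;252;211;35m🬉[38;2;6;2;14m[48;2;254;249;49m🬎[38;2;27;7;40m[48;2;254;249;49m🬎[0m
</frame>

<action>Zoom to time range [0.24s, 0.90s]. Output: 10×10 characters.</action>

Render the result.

<frame>
[38;2;4;2;10m[48;2;4;2;10m [38;2;4;2;10m[48;2;4;2;10m [38;2;4;2;10m[48;2;8;2;17m▌[38;2;4;2;10m[48;2;12;3;23m▐[38;2;4;2;10m[48;2;4;2;10m [38;2;4;2;10m[48;2;4;2;10m [38;2;4;2;10m[48;2;4;2;10m [38;2;8;2;17m[48;2;17;4;31m▐[38;2;4;2;10m[48;2;9;3;18m▌[38;2;7;2;16m[48;2;4;2;10m▌[0m
[38;2;4;2;10m[48;2;4;2;10m [38;2;4;2;10m[48;2;4;2;10m [38;2;4;2;10m[48;2;8;2;17m▌[38;2;12;3;24m[48;2;4;2;10m▌[38;2;4;2;10m[48;2;4;2;10m [38;2;4;2;10m[48;2;4;2;10m [38;2;4;2;10m[48;2;4;2;10m [38;2;8;3;18m[48;2;17;4;32m▐[38;2;4;2;10m[48;2;9;3;18m▌[38;2;7;2;16m[48;2;4;2;10m▌[0m
[38;2;4;2;10m[48;2;4;2;10m [38;2;4;2;10m[48;2;4;2;10m [38;2;4;2;10m[48;2;8;2;17m▌[38;2;4;2;10m[48;2;12;3;24m▐[38;2;4;2;10m[48;2;4;2;10m [38;2;4;2;10m[48;2;4;2;10m [38;2;4;2;10m[48;2;4;2;10m [38;2;9;3;18m[48;2;18;4;33m▐[38;2;4;2;10m[48;2;9;3;19m▌[38;2;4;2;10m[48;2;8;2;16m▐[0m
[38;2;4;2;10m[48;2;4;2;10m [38;2;4;2;10m[48;2;4;2;10m [38;2;4;2;10m[48;2;8;3;18m▌[38;2;4;2;10m[48;2;13;3;26m▐[38;2;4;2;10m[48;2;4;2;10m [38;2;4;2;10m[48;2;4;2;10m [38;2;4;2;10m[48;2;4;2;10m [38;2;9;3;19m[48;2;19;5;36m▐[38;2;4;2;10m[48;2;9;3;19m▌[38;2;4;2;10m[48;2;8;2;17m▐[0m
[38;2;4;2;10m[48;2;4;2;10m [38;2;4;2;10m[48;2;4;2;10m [38;2;4;2;10m[48;2;9;3;19m▌[38;2;4;2;10m[48;2;14;4;28m▐[38;2;4;2;10m[48;2;4;2;10m [38;2;4;2;10m[48;2;4;2;10m [38;2;4;2;10m[48;2;4;2;10m [38;2;10;3;21m[48;2;22;5;41m▐[38;2;4;2;10m[48;2;10;3;21m▌[38;2;4;2;10m[48;2;9;3;18m▐[0m
[38;2;4;2;10m[48;2;4;2;10m [38;2;4;2;10m[48;2;4;2;10m [38;2;4;2;10m[48;2;10;3;21m▌[38;2;4;2;10m[48;2;17;4;31m▐[38;2;4;2;10m[48;2;4;2;10m [38;2;4;2;10m[48;2;4;2;10m [38;2;4;2;10m[48;2;4;2;10m [38;2;13;3;25m[48;2;27;6;49m▐[38;2;4;2;10m[48;2;12;3;24m▌[38;2;4;2;10m[48;2;10;3;20m▐[0m
[38;2;4;2;10m[48;2;4;2;10m [38;2;4;2;10m[48;2;4;2;10m [38;2;4;2;10m[48;2;13;3;25m▌[38;2;4;2;10m[48;2;20;5;38m▐[38;2;4;2;10m[48;2;4;2;10m [38;2;4;2;10m[48;2;4;2;10m [38;2;4;2;10m[48;2;4;2;10m [38;2;19;5;35m[48;2;40;9;70m▐[38;2;4;2;10m[48;2;15;4;29m▌[38;2;4;2;10m[48;2;13;3;25m▐[0m
[38;2;30;7;50m[48;2;254;234;43m🬎[38;2;30;7;50m[48;2;254;234;43m🬎[38;2;33;8;55m[48;2;254;234;43m🬎[38;2;40;9;58m[48;2;254;234;43m🬎[38;2;30;7;50m[48;2;254;234;43m🬎[38;2;30;7;50m[48;2;254;234;43m🬎[38;2;30;7;50m[48;2;254;234;43m🬎[38;2;62;14;79m[48;2;238;166;45m🬨[38;2;4;2;10m[48;2;24;6;44m▌[38;2;4;2;10m[48;2;19;5;36m▐[0m
[38;2;14;4;27m[48;2;4;2;11m🬂[38;2;14;4;27m[48;2;4;2;11m🬂[38;2;13;3;25m[48;2;77;19;84m🬕[38;2;42;10;51m[48;2;252;198;29m🬎[38;2;10;3;20m[48;2;252;198;29m🬎[38;2;10;3;21m[48;2;252;198;29m🬎[38;2;10;3;21m[48;2;252;198;29m🬎[38;2;77;19;77m[48;2;252;198;29m🬎[38;2;34;8;45m[48;2;252;198;29m🬎[38;2;20;5;35m[48;2;185;48;80m🬬[0m
[38;2;53;13;50m[48;2;254;249;49m🬎[38;2;54;13;50m[48;2;254;249;49m🬎[38;2;73;18;68m[48;2;254;249;49m🬎[38;2;110;28;71m[48;2;254;249;49m🬎[38;2;59;15;60m[48;2;254;249;49m🬎[38;2;59;15;60m[48;2;254;249;49m🬎[38;2;59;15;60m[48;2;254;249;49m🬎[38;2;69;16;71m[48;2;254;249;49m🬎[38;2;114;29;70m[48;2;254;249;49m🬎[38;2;89;22;67m[48;2;254;249;49m🬎[0m
</frame>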